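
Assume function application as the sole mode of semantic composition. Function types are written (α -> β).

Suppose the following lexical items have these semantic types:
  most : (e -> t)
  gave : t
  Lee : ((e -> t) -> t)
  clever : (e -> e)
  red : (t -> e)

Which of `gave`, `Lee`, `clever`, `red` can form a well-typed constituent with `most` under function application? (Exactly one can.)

gave : t — does not combine with most.
Lee — combines: Lee : ((e -> t) -> t) takes most : (e -> t) as argument, giving t.
clever : (e -> e) — does not combine with most.
red : (t -> e) — does not combine with most.

Lee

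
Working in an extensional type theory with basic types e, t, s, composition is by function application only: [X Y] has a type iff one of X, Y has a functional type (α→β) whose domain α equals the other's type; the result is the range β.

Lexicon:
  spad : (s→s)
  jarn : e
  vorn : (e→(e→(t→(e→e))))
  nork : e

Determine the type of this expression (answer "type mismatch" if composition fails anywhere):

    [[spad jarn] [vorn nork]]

type mismatch

[spad jarn]: (s→s) and e cannot combine by function application — type clash.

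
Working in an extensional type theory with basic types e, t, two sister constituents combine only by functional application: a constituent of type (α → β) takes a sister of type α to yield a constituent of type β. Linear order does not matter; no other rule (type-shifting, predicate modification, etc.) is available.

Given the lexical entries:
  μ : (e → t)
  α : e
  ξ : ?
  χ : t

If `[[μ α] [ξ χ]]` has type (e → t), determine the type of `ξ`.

[[μ α] [ξ χ]] is required to be (e → t). [μ α] : t cannot yield (e → t) as functor, so [ξ χ] : (t → (e → t)).
[ξ χ] is required to be (t → (e → t)). χ : t cannot yield (t → (e → t)) as functor, so ξ : (t → (t → (e → t))).

(t → (t → (e → t)))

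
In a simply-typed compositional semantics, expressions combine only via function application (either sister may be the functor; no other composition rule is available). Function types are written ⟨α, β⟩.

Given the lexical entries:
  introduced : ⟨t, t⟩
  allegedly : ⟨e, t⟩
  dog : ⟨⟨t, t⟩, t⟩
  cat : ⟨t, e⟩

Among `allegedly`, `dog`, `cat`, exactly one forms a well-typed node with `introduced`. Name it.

allegedly : ⟨e, t⟩ — neither side's domain matches the other.
dog — combines: dog : ⟨⟨t, t⟩, t⟩ takes introduced : ⟨t, t⟩ as argument, giving t.
cat : ⟨t, e⟩ — neither side's domain matches the other.

dog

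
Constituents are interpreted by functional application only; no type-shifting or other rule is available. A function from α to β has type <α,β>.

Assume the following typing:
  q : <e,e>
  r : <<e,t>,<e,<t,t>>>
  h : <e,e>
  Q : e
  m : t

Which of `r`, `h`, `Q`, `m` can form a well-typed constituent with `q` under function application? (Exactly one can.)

Q

r : <<e,t>,<e,<t,t>>> — neither side's domain matches the other.
h : <e,e> — neither side's domain matches the other.
Q — combines: q : <e,e> takes Q : e as argument, giving e.
m : t — neither side's domain matches the other.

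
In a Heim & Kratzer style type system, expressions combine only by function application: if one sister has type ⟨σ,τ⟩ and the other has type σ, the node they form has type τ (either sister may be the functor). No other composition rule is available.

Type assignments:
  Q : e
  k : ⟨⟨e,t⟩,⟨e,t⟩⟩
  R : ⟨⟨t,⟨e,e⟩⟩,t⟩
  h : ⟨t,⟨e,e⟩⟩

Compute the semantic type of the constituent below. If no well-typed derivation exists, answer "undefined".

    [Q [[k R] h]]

At [k R]: neither ⟨⟨e,t⟩,⟨e,t⟩⟩ nor ⟨⟨t,⟨e,e⟩⟩,t⟩ can take the other as argument; the node is ill-typed.

undefined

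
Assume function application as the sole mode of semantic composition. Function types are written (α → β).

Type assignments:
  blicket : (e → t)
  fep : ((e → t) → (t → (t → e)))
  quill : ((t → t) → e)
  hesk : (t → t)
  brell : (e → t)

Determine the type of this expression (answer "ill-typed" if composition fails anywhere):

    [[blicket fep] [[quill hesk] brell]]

(t → e)

At [blicket fep], fep : ((e → t) → (t → (t → e))) takes blicket : (e → t), giving (t → (t → e)).
At [quill hesk], quill : ((t → t) → e) takes hesk : (t → t), giving e.
At [[quill hesk] brell], brell : (e → t) takes [quill hesk] : e, giving t.
At [[blicket fep] [[quill hesk] brell]], [blicket fep] : (t → (t → e)) takes [[quill hesk] brell] : t, giving (t → e).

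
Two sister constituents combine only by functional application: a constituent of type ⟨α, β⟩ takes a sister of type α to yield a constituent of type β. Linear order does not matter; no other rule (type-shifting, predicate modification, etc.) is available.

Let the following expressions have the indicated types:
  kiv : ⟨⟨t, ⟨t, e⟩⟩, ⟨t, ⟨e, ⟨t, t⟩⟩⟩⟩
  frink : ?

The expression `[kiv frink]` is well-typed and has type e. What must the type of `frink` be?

[kiv frink] is required to be e. kiv : ⟨⟨t, ⟨t, e⟩⟩, ⟨t, ⟨e, ⟨t, t⟩⟩⟩⟩ cannot yield e as functor, so frink : ⟨⟨⟨t, ⟨t, e⟩⟩, ⟨t, ⟨e, ⟨t, t⟩⟩⟩⟩, e⟩.

⟨⟨⟨t, ⟨t, e⟩⟩, ⟨t, ⟨e, ⟨t, t⟩⟩⟩⟩, e⟩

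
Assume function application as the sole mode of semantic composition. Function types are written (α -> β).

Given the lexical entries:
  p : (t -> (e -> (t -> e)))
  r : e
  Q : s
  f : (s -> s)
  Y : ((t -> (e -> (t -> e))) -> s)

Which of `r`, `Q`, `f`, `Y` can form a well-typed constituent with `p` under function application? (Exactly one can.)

r : e — no; p wants t, and r wants nothing (atomic).
Q : s — no; p wants t, and Q wants nothing (atomic).
f : (s -> s) — no; p wants t, and f wants s.
Y — combines: Y : ((t -> (e -> (t -> e))) -> s) takes p : (t -> (e -> (t -> e))) as argument, giving s.

Y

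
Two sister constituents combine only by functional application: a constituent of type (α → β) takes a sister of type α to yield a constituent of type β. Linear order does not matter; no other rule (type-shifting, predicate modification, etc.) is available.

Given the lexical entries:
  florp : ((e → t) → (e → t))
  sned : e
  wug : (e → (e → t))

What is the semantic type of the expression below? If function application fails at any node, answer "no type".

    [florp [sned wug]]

(e → t)

[sned wug]: functor wug : (e → (e → t)), argument sned : e; result (e → t).
[florp [sned wug]]: functor florp : ((e → t) → (e → t)), argument [sned wug] : (e → t); result (e → t).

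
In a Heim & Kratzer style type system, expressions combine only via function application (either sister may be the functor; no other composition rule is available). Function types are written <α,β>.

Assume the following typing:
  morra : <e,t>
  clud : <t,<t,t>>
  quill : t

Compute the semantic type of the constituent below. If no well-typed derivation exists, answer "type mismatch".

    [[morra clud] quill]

type mismatch

[morra clud]: <e,t> and <t,<t,t>> cannot combine by function application — type clash.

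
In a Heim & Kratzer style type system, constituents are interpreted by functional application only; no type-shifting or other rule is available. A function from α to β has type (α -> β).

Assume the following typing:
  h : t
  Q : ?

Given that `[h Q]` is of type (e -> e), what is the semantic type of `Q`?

[h Q] is required to be (e -> e). h : t cannot yield (e -> e) as functor, so Q : (t -> (e -> e)).

(t -> (e -> e))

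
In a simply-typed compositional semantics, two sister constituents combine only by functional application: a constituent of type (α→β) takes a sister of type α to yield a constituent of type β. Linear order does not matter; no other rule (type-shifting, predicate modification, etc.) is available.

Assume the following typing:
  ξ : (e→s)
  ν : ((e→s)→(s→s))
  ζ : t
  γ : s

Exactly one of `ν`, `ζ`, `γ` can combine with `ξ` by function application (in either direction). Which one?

ν

ν — combines: ν : ((e→s)→(s→s)) takes ξ : (e→s) as argument, giving (s→s).
ζ : t — neither side's domain matches the other.
γ : s — neither side's domain matches the other.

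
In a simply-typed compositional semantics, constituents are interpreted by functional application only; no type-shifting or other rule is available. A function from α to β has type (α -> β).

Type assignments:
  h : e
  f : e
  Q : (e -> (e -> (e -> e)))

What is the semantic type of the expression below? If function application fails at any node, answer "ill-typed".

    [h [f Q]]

[f Q]: functor Q : (e -> (e -> (e -> e))), argument f : e; result (e -> (e -> e)).
[h [f Q]]: functor [f Q] : (e -> (e -> e)), argument h : e; result (e -> e).

(e -> e)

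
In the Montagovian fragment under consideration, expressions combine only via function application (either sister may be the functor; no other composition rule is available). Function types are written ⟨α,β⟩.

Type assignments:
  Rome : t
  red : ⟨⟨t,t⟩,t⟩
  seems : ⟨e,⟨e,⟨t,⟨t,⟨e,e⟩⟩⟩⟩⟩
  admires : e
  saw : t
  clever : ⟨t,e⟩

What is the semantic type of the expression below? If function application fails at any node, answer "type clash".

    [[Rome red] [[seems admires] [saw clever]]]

[Rome red]: t with ⟨⟨t,t⟩,t⟩ — neither is a function whose domain matches the other; composition fails here.

type clash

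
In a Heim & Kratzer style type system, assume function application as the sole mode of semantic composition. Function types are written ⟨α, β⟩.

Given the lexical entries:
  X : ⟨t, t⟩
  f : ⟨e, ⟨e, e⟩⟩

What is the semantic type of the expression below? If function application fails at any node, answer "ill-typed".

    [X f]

ill-typed

At [X f]: neither ⟨t, t⟩ nor ⟨e, ⟨e, e⟩⟩ can take the other as argument; the node is ill-typed.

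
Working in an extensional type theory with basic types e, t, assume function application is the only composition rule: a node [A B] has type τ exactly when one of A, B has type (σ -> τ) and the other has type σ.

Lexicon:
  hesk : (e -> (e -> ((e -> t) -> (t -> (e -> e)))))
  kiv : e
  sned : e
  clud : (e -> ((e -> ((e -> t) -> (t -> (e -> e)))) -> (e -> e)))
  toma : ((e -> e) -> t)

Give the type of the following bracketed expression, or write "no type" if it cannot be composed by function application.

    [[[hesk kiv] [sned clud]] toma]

[hesk kiv]: functor hesk : (e -> (e -> ((e -> t) -> (t -> (e -> e))))), argument kiv : e; result (e -> ((e -> t) -> (t -> (e -> e)))).
[sned clud]: functor clud : (e -> ((e -> ((e -> t) -> (t -> (e -> e)))) -> (e -> e))), argument sned : e; result ((e -> ((e -> t) -> (t -> (e -> e)))) -> (e -> e)).
[[hesk kiv] [sned clud]]: functor [sned clud] : ((e -> ((e -> t) -> (t -> (e -> e)))) -> (e -> e)), argument [hesk kiv] : (e -> ((e -> t) -> (t -> (e -> e)))); result (e -> e).
[[[hesk kiv] [sned clud]] toma]: functor toma : ((e -> e) -> t), argument [[hesk kiv] [sned clud]] : (e -> e); result t.

t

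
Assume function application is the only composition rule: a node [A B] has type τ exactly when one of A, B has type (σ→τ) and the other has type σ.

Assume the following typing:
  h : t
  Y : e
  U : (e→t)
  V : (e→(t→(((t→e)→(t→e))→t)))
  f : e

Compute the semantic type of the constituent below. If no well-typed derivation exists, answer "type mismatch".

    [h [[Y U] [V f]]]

[Y U]: functor U : (e→t), argument Y : e; result t.
[V f]: functor V : (e→(t→(((t→e)→(t→e))→t))), argument f : e; result (t→(((t→e)→(t→e))→t)).
[[Y U] [V f]]: functor [V f] : (t→(((t→e)→(t→e))→t)), argument [Y U] : t; result (((t→e)→(t→e))→t).
At [h [[Y U] [V f]]]: neither t nor (((t→e)→(t→e))→t) can take the other as argument; the node is ill-typed.

type mismatch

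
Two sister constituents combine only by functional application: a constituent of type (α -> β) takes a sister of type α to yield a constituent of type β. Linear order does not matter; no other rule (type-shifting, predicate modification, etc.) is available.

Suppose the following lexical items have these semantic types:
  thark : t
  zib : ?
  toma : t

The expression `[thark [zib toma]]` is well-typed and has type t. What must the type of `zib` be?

For [thark [zib toma]] to have type t with thark of type t, [zib toma] must be the function: [zib toma] : (t -> t).
For [zib toma] to have type (t -> t) with toma of type t, zib must be the function: zib : (t -> (t -> t)).

(t -> (t -> t))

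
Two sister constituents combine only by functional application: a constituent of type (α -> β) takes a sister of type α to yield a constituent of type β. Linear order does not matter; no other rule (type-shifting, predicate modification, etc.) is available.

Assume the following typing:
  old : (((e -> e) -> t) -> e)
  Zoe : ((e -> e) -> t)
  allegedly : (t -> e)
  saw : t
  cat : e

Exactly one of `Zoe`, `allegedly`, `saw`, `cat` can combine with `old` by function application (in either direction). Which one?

Zoe

Zoe — combines: old : (((e -> e) -> t) -> e) takes Zoe : ((e -> e) -> t) as argument, giving e.
allegedly : (t -> e) — does not combine with old.
saw : t — does not combine with old.
cat : e — does not combine with old.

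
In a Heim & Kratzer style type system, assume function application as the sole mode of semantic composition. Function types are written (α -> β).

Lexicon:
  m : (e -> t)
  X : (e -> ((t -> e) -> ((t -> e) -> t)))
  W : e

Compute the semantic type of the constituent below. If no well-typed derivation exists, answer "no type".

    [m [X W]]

no type

[X W]: functor X : (e -> ((t -> e) -> ((t -> e) -> t))), argument W : e; result ((t -> e) -> ((t -> e) -> t)).
[m [X W]]: (e -> t) and ((t -> e) -> ((t -> e) -> t)) cannot combine by function application — type clash.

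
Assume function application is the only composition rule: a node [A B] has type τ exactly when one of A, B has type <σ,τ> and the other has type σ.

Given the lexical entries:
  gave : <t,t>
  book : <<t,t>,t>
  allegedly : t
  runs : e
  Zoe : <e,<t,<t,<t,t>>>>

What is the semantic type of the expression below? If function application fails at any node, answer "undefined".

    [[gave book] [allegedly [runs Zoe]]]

[gave book]: <<t,t>,t> applied to <t,t> yields t.
[runs Zoe]: <e,<t,<t,<t,t>>>> applied to e yields <t,<t,<t,t>>>.
[allegedly [runs Zoe]]: <t,<t,<t,t>>> applied to t yields <t,<t,t>>.
[[gave book] [allegedly [runs Zoe]]]: <t,<t,t>> applied to t yields <t,t>.

<t,t>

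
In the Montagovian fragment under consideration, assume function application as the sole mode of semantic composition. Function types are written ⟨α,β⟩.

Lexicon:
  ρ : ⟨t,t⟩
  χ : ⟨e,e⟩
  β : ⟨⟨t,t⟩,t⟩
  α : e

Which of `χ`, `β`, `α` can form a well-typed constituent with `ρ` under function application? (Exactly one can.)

χ : ⟨e,e⟩ — ρ needs t; χ needs e; neither fits.
β — combines: β : ⟨⟨t,t⟩,t⟩ takes ρ : ⟨t,t⟩ as argument, giving t.
α : e — ρ needs t; α needs nothing (atomic); neither fits.

β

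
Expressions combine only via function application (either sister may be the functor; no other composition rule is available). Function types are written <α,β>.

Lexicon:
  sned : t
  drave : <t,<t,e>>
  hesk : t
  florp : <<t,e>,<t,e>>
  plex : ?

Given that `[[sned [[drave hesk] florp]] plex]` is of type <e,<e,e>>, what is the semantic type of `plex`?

<e,<e,<e,e>>>

At [[sned [[drave hesk] florp]] plex] (required: <e,<e,e>>): [sned [[drave hesk] florp]] is e, which is not a function with range <e,<e,e>>; hence plex is the functor — type <e,<e,<e,e>>>.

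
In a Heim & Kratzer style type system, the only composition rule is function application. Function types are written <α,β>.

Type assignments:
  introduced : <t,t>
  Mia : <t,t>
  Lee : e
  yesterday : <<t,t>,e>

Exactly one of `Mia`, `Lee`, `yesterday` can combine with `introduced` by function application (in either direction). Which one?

yesterday

Mia : <t,t> — neither side's domain matches the other.
Lee : e — neither side's domain matches the other.
yesterday — combines: yesterday : <<t,t>,e> takes introduced : <t,t> as argument, giving e.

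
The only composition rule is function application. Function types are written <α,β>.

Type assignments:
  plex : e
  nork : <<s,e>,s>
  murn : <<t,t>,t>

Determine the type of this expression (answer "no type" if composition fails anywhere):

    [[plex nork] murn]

At [plex nork]: neither e nor <<s,e>,s> can take the other as argument; the node is ill-typed.

no type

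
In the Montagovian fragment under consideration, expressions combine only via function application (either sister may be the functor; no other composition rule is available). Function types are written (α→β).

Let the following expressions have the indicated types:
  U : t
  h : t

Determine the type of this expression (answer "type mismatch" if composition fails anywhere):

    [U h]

[U h]: t and t cannot combine by function application — type clash.

type mismatch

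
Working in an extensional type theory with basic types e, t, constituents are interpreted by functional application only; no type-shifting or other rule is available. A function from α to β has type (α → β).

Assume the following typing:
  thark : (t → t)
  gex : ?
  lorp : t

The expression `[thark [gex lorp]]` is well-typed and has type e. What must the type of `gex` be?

(t → ((t → t) → e))

At [thark [gex lorp]] (required: e): thark is (t → t), which is not a function with range e; hence [gex lorp] is the functor — type ((t → t) → e).
At [gex lorp] (required: ((t → t) → e)): lorp is t, which is not a function with range ((t → t) → e); hence gex is the functor — type (t → ((t → t) → e)).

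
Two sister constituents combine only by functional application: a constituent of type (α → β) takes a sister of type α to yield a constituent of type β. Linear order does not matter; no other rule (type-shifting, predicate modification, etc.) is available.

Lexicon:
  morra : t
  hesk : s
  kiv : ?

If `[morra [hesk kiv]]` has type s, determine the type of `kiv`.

(s → (t → s))

At [morra [hesk kiv]] (required: s): morra is t, which is not a function with range s; hence [hesk kiv] is the functor — type (t → s).
At [hesk kiv] (required: (t → s)): hesk is s, which is not a function with range (t → s); hence kiv is the functor — type (s → (t → s)).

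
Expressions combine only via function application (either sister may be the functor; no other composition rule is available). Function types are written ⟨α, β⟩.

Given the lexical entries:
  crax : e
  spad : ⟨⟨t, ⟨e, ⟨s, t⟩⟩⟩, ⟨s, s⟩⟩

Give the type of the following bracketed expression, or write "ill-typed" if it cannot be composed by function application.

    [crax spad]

At [crax spad]: neither e nor ⟨⟨t, ⟨e, ⟨s, t⟩⟩⟩, ⟨s, s⟩⟩ can take the other as argument; the node is ill-typed.

ill-typed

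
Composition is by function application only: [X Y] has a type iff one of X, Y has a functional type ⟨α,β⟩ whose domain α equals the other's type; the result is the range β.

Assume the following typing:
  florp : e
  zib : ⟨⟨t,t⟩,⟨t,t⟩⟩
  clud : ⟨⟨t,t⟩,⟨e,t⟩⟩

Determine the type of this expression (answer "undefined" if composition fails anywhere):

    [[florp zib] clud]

undefined

[florp zib]: e and ⟨⟨t,t⟩,⟨t,t⟩⟩ cannot combine by function application — type clash.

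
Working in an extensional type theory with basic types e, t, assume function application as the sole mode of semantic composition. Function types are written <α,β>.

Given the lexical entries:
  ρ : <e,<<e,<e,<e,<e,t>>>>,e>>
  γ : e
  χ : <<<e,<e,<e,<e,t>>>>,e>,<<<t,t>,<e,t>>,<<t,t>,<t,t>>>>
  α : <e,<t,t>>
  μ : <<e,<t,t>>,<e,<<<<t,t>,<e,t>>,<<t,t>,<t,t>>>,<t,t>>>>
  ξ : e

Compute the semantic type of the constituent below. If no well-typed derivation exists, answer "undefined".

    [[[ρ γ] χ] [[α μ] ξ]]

<t,t>

[ρ γ]: <e,<<e,<e,<e,<e,t>>>>,e>> applied to e yields <<e,<e,<e,<e,t>>>>,e>.
[[ρ γ] χ]: <<<e,<e,<e,<e,t>>>>,e>,<<<t,t>,<e,t>>,<<t,t>,<t,t>>>> applied to <<e,<e,<e,<e,t>>>>,e> yields <<<t,t>,<e,t>>,<<t,t>,<t,t>>>.
[α μ]: <<e,<t,t>>,<e,<<<<t,t>,<e,t>>,<<t,t>,<t,t>>>,<t,t>>>> applied to <e,<t,t>> yields <e,<<<<t,t>,<e,t>>,<<t,t>,<t,t>>>,<t,t>>>.
[[α μ] ξ]: <e,<<<<t,t>,<e,t>>,<<t,t>,<t,t>>>,<t,t>>> applied to e yields <<<<t,t>,<e,t>>,<<t,t>,<t,t>>>,<t,t>>.
[[[ρ γ] χ] [[α μ] ξ]]: <<<<t,t>,<e,t>>,<<t,t>,<t,t>>>,<t,t>> applied to <<<t,t>,<e,t>>,<<t,t>,<t,t>>> yields <t,t>.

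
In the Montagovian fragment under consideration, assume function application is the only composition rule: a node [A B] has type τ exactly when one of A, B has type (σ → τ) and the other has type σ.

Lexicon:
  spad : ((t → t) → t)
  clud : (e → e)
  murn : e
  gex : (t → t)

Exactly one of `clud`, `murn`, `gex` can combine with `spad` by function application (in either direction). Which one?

gex

clud : (e → e) — no; spad wants (t → t), and clud wants e.
murn : e — no; spad wants (t → t), and murn wants nothing (atomic).
gex — combines: spad : ((t → t) → t) takes gex : (t → t) as argument, giving t.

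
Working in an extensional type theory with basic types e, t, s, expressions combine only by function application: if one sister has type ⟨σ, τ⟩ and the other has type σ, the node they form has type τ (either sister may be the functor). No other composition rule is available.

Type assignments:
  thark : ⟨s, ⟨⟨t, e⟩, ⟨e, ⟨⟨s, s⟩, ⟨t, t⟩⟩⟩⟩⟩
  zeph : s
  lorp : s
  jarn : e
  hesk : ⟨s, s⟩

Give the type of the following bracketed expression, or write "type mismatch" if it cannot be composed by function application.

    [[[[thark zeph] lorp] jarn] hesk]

[thark zeph]: functor thark : ⟨s, ⟨⟨t, e⟩, ⟨e, ⟨⟨s, s⟩, ⟨t, t⟩⟩⟩⟩⟩, argument zeph : s; result ⟨⟨t, e⟩, ⟨e, ⟨⟨s, s⟩, ⟨t, t⟩⟩⟩⟩.
At [[thark zeph] lorp]: neither ⟨⟨t, e⟩, ⟨e, ⟨⟨s, s⟩, ⟨t, t⟩⟩⟩⟩ nor s can take the other as argument; the node is ill-typed.

type mismatch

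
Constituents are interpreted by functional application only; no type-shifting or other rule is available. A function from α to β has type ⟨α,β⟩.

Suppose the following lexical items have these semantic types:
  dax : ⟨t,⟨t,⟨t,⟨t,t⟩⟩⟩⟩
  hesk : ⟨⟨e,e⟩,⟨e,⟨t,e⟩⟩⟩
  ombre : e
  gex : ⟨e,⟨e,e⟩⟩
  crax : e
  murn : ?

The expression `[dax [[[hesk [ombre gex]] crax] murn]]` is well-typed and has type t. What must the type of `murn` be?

⟨⟨t,e⟩,⟨⟨t,⟨t,⟨t,⟨t,t⟩⟩⟩⟩,t⟩⟩

[dax [[[hesk [ombre gex]] crax] murn]] is required to be t. dax : ⟨t,⟨t,⟨t,⟨t,t⟩⟩⟩⟩ cannot yield t as functor, so [[[hesk [ombre gex]] crax] murn] : ⟨⟨t,⟨t,⟨t,⟨t,t⟩⟩⟩⟩,t⟩.
[[[hesk [ombre gex]] crax] murn] is required to be ⟨⟨t,⟨t,⟨t,⟨t,t⟩⟩⟩⟩,t⟩. [[hesk [ombre gex]] crax] : ⟨t,e⟩ cannot yield ⟨⟨t,⟨t,⟨t,⟨t,t⟩⟩⟩⟩,t⟩ as functor, so murn : ⟨⟨t,e⟩,⟨⟨t,⟨t,⟨t,⟨t,t⟩⟩⟩⟩,t⟩⟩.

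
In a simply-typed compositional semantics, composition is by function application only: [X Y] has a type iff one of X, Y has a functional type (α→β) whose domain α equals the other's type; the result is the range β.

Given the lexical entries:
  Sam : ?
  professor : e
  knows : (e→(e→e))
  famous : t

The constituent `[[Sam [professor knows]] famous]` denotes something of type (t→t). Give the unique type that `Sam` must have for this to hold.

((e→e)→(t→(t→t)))

For [[Sam [professor knows]] famous] to have type (t→t) with famous of type t, [Sam [professor knows]] must be the function: [Sam [professor knows]] : (t→(t→t)).
For [Sam [professor knows]] to have type (t→(t→t)) with [professor knows] of type (e→e), Sam must be the function: Sam : ((e→e)→(t→(t→t))).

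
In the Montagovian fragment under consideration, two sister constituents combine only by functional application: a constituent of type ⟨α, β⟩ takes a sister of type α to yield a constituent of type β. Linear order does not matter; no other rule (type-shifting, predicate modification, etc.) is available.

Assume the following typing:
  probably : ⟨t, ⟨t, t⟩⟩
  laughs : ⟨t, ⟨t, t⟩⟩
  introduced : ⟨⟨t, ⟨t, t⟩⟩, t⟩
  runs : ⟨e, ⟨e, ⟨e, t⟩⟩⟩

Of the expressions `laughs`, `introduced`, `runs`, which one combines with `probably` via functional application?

laughs : ⟨t, ⟨t, t⟩⟩ — does not combine with probably.
introduced — combines: introduced : ⟨⟨t, ⟨t, t⟩⟩, t⟩ takes probably : ⟨t, ⟨t, t⟩⟩ as argument, giving t.
runs : ⟨e, ⟨e, ⟨e, t⟩⟩⟩ — does not combine with probably.

introduced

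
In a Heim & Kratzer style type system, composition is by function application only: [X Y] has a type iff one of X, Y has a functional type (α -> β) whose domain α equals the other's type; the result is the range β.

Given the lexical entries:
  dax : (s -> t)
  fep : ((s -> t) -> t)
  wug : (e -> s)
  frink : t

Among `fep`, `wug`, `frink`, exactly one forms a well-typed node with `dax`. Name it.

fep — combines: fep : ((s -> t) -> t) takes dax : (s -> t) as argument, giving t.
wug : (e -> s) — neither side's domain matches the other.
frink : t — neither side's domain matches the other.

fep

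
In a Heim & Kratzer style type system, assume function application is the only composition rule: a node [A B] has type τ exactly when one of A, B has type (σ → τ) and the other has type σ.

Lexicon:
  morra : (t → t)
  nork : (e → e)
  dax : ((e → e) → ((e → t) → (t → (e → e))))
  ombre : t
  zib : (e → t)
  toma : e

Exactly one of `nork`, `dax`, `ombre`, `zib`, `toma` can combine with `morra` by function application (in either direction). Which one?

nork : (e → e) — does not combine with morra.
dax : ((e → e) → ((e → t) → (t → (e → e)))) — does not combine with morra.
ombre — combines: morra : (t → t) takes ombre : t as argument, giving t.
zib : (e → t) — does not combine with morra.
toma : e — does not combine with morra.

ombre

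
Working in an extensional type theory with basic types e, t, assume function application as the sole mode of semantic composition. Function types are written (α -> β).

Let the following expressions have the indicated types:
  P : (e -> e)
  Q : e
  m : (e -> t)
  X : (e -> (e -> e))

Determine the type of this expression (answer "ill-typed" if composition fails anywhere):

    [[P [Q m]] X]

[Q m] — m of type (e -> t) combines with Q of type e: type t.
At [P [Q m]]: neither (e -> e) nor t can take the other as argument; the node is ill-typed.

ill-typed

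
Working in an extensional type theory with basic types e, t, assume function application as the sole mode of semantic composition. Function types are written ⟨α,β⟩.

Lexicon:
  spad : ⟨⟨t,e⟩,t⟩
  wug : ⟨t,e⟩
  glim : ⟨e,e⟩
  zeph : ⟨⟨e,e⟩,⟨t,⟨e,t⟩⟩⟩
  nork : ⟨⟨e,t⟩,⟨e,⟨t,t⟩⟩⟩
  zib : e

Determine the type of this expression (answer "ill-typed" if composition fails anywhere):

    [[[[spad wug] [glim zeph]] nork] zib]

[spad wug] — spad of type ⟨⟨t,e⟩,t⟩ combines with wug of type ⟨t,e⟩: type t.
[glim zeph] — zeph of type ⟨⟨e,e⟩,⟨t,⟨e,t⟩⟩⟩ combines with glim of type ⟨e,e⟩: type ⟨t,⟨e,t⟩⟩.
[[spad wug] [glim zeph]] — [glim zeph] of type ⟨t,⟨e,t⟩⟩ combines with [spad wug] of type t: type ⟨e,t⟩.
[[[spad wug] [glim zeph]] nork] — nork of type ⟨⟨e,t⟩,⟨e,⟨t,t⟩⟩⟩ combines with [[spad wug] [glim zeph]] of type ⟨e,t⟩: type ⟨e,⟨t,t⟩⟩.
[[[[spad wug] [glim zeph]] nork] zib] — [[[spad wug] [glim zeph]] nork] of type ⟨e,⟨t,t⟩⟩ combines with zib of type e: type ⟨t,t⟩.

⟨t,t⟩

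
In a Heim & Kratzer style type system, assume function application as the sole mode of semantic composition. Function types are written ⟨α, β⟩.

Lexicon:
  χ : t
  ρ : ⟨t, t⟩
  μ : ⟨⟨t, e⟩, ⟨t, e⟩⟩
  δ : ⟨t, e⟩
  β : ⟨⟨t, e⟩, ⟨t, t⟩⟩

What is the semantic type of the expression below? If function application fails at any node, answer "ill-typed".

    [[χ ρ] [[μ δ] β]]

[χ ρ]: ⟨t, t⟩ applied to t yields t.
[μ δ]: ⟨⟨t, e⟩, ⟨t, e⟩⟩ applied to ⟨t, e⟩ yields ⟨t, e⟩.
[[μ δ] β]: ⟨⟨t, e⟩, ⟨t, t⟩⟩ applied to ⟨t, e⟩ yields ⟨t, t⟩.
[[χ ρ] [[μ δ] β]]: ⟨t, t⟩ applied to t yields t.

t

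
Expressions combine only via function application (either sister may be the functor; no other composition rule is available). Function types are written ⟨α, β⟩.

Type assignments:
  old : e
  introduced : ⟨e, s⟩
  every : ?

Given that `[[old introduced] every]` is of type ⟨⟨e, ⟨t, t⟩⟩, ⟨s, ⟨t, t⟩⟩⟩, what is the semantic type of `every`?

⟨s, ⟨⟨e, ⟨t, t⟩⟩, ⟨s, ⟨t, t⟩⟩⟩⟩

For [[old introduced] every] to have type ⟨⟨e, ⟨t, t⟩⟩, ⟨s, ⟨t, t⟩⟩⟩ with [old introduced] of type s, every must be the function: every : ⟨s, ⟨⟨e, ⟨t, t⟩⟩, ⟨s, ⟨t, t⟩⟩⟩⟩.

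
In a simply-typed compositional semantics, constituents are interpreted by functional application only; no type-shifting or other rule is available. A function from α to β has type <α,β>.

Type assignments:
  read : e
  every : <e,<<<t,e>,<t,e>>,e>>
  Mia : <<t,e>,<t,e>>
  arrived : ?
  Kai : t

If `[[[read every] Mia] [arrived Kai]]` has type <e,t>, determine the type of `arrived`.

At [[[read every] Mia] [arrived Kai]] (required: <e,t>): [[read every] Mia] is e, which is not a function with range <e,t>; hence [arrived Kai] is the functor — type <e,<e,t>>.
At [arrived Kai] (required: <e,<e,t>>): Kai is t, which is not a function with range <e,<e,t>>; hence arrived is the functor — type <t,<e,<e,t>>>.

<t,<e,<e,t>>>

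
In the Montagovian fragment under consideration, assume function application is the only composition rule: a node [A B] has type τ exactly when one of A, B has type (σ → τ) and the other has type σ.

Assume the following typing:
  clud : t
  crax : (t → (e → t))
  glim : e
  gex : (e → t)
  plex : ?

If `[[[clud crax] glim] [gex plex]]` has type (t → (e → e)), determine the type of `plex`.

[[[clud crax] glim] [gex plex]] must have type (t → (e → e)). The sister [[clud crax] glim] has type t; that is not a function onto (t → (e → e)), so [gex plex] must be the functor, of type (t → (t → (e → e))).
[gex plex] must have type (t → (t → (e → e))). The sister gex has type (e → t); that is not a function onto (t → (t → (e → e))), so plex must be the functor, of type ((e → t) → (t → (t → (e → e)))).

((e → t) → (t → (t → (e → e))))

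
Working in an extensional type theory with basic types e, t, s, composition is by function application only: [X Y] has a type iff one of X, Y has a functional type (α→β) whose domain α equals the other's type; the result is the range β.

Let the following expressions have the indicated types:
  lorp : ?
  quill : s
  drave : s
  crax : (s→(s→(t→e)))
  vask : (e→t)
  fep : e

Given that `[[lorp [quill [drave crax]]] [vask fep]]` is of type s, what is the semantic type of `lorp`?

((t→e)→(t→s))

For [[lorp [quill [drave crax]]] [vask fep]] to have type s with [vask fep] of type t, [lorp [quill [drave crax]]] must be the function: [lorp [quill [drave crax]]] : (t→s).
For [lorp [quill [drave crax]]] to have type (t→s) with [quill [drave crax]] of type (t→e), lorp must be the function: lorp : ((t→e)→(t→s)).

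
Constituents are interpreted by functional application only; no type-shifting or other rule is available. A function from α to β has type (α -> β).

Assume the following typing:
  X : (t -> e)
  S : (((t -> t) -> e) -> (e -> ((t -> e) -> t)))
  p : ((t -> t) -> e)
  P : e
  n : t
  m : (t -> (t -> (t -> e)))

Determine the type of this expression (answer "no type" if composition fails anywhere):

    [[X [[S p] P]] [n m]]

[S p] — S of type (((t -> t) -> e) -> (e -> ((t -> e) -> t))) combines with p of type ((t -> t) -> e): type (e -> ((t -> e) -> t)).
[[S p] P] — [S p] of type (e -> ((t -> e) -> t)) combines with P of type e: type ((t -> e) -> t).
[X [[S p] P]] — [[S p] P] of type ((t -> e) -> t) combines with X of type (t -> e): type t.
[n m] — m of type (t -> (t -> (t -> e))) combines with n of type t: type (t -> (t -> e)).
[[X [[S p] P]] [n m]] — [n m] of type (t -> (t -> e)) combines with [X [[S p] P]] of type t: type (t -> e).

(t -> e)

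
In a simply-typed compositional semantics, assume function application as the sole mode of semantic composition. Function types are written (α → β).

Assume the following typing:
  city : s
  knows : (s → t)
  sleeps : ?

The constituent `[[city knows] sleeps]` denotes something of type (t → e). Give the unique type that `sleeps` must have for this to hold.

(t → (t → e))

[[city knows] sleeps] is required to be (t → e). [city knows] : t cannot yield (t → e) as functor, so sleeps : (t → (t → e)).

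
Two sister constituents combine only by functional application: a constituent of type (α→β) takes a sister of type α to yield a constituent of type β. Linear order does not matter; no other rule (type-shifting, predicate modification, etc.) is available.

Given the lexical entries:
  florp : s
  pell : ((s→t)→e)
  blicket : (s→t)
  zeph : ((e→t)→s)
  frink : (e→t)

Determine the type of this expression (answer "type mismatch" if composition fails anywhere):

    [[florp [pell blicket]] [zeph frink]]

type mismatch

[pell blicket]: pell is ((s→t)→e), blicket is (s→t); result e.
At [florp [pell blicket]]: neither s nor e can take the other as argument; the node is ill-typed.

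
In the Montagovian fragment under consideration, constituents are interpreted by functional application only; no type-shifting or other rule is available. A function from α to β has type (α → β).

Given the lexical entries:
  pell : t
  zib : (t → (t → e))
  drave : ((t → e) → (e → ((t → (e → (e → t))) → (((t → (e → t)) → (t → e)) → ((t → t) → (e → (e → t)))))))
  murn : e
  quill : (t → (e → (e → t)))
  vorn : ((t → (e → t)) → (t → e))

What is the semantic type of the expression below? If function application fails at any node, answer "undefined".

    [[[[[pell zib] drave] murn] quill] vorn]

((t → t) → (e → (e → t)))

[pell zib]: zib is (t → (t → e)), pell is t; result (t → e).
[[pell zib] drave]: drave is ((t → e) → (e → ((t → (e → (e → t))) → (((t → (e → t)) → (t → e)) → ((t → t) → (e → (e → t))))))), [pell zib] is (t → e); result (e → ((t → (e → (e → t))) → (((t → (e → t)) → (t → e)) → ((t → t) → (e → (e → t)))))).
[[[pell zib] drave] murn]: [[pell zib] drave] is (e → ((t → (e → (e → t))) → (((t → (e → t)) → (t → e)) → ((t → t) → (e → (e → t)))))), murn is e; result ((t → (e → (e → t))) → (((t → (e → t)) → (t → e)) → ((t → t) → (e → (e → t))))).
[[[[pell zib] drave] murn] quill]: [[[pell zib] drave] murn] is ((t → (e → (e → t))) → (((t → (e → t)) → (t → e)) → ((t → t) → (e → (e → t))))), quill is (t → (e → (e → t))); result (((t → (e → t)) → (t → e)) → ((t → t) → (e → (e → t)))).
[[[[[pell zib] drave] murn] quill] vorn]: [[[[pell zib] drave] murn] quill] is (((t → (e → t)) → (t → e)) → ((t → t) → (e → (e → t)))), vorn is ((t → (e → t)) → (t → e)); result ((t → t) → (e → (e → t))).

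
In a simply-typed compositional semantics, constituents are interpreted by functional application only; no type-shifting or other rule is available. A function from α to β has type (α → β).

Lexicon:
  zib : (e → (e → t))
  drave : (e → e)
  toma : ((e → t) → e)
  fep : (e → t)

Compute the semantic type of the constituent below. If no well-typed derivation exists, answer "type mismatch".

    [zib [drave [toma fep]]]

At [toma fep], toma : ((e → t) → e) takes fep : (e → t), giving e.
At [drave [toma fep]], drave : (e → e) takes [toma fep] : e, giving e.
At [zib [drave [toma fep]]], zib : (e → (e → t)) takes [drave [toma fep]] : e, giving (e → t).

(e → t)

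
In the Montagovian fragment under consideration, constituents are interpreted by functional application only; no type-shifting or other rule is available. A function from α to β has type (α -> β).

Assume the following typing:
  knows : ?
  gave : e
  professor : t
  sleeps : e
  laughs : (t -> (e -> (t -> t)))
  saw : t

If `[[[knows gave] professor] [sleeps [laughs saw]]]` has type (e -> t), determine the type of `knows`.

(e -> (t -> ((t -> t) -> (e -> t))))

For [[[knows gave] professor] [sleeps [laughs saw]]] to have type (e -> t) with [sleeps [laughs saw]] of type (t -> t), [[knows gave] professor] must be the function: [[knows gave] professor] : ((t -> t) -> (e -> t)).
For [[knows gave] professor] to have type ((t -> t) -> (e -> t)) with professor of type t, [knows gave] must be the function: [knows gave] : (t -> ((t -> t) -> (e -> t))).
For [knows gave] to have type (t -> ((t -> t) -> (e -> t))) with gave of type e, knows must be the function: knows : (e -> (t -> ((t -> t) -> (e -> t)))).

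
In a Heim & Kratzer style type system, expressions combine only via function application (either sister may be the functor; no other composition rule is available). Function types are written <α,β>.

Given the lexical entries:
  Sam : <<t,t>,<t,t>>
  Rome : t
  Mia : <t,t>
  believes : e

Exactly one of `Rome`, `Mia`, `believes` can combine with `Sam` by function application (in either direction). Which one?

Rome : t — Sam needs <t,t>; Rome needs nothing (atomic); neither fits.
Mia — combines: Sam : <<t,t>,<t,t>> takes Mia : <t,t> as argument, giving <t,t>.
believes : e — Sam needs <t,t>; believes needs nothing (atomic); neither fits.

Mia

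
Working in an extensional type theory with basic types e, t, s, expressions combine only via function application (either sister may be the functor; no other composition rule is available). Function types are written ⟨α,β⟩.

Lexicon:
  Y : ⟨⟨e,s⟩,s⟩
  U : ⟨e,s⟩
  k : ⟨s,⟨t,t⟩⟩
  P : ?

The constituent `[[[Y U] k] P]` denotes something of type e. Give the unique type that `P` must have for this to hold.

At [[[Y U] k] P] (required: e): [[Y U] k] is ⟨t,t⟩, which is not a function with range e; hence P is the functor — type ⟨⟨t,t⟩,e⟩.

⟨⟨t,t⟩,e⟩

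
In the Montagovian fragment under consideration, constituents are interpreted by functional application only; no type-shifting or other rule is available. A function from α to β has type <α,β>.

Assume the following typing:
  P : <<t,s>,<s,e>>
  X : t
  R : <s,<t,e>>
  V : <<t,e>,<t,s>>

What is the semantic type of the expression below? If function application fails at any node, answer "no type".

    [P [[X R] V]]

no type

At [X R]: neither t nor <s,<t,e>> can take the other as argument; the node is ill-typed.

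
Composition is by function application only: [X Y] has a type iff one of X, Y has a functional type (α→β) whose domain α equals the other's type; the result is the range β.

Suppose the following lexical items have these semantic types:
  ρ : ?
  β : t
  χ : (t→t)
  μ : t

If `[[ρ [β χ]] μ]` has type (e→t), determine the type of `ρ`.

[[ρ [β χ]] μ] is required to be (e→t). μ : t cannot yield (e→t) as functor, so [ρ [β χ]] : (t→(e→t)).
[ρ [β χ]] is required to be (t→(e→t)). [β χ] : t cannot yield (t→(e→t)) as functor, so ρ : (t→(t→(e→t))).

(t→(t→(e→t)))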